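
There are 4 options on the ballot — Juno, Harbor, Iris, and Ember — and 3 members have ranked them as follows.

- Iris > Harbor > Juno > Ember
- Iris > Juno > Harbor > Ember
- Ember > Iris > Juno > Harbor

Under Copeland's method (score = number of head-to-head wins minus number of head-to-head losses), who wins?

Iris

Pairwise results:
  Juno vs Harbor: Juno wins 2–1.
  Juno vs Iris: Iris wins 3–0.
  Juno vs Ember: Juno wins 2–1.
  Harbor vs Iris: Iris wins 3–0.
  Harbor vs Ember: Harbor wins 2–1.
  Iris vs Ember: Iris wins 2–1.
Copeland scores (wins − losses):
  Juno: 2 − 1 = 1
  Harbor: 1 − 2 = -1
  Iris: 3 − 0 = 3
  Ember: 0 − 3 = -3
Iris has the best Copeland score.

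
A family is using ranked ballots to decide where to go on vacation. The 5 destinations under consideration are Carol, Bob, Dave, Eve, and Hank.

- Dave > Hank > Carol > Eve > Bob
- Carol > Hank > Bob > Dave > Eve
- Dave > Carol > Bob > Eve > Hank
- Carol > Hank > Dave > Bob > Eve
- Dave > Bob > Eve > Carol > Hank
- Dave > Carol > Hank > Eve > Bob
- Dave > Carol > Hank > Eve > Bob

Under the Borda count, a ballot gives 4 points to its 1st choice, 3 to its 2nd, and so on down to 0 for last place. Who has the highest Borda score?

Borda scores:
  Carol: 2 + 4 + 3 + 4 + 1 + 3 + 3 = 20
  Bob: 0 + 2 + 2 + 1 + 3 + 0 + 0 = 8
  Dave: 4 + 1 + 4 + 2 + 4 + 4 + 4 = 23
  Eve: 1 + 0 + 1 + 0 + 2 + 1 + 1 = 6
  Hank: 3 + 3 + 0 + 3 + 0 + 2 + 2 = 13
Dave has the highest total.

Dave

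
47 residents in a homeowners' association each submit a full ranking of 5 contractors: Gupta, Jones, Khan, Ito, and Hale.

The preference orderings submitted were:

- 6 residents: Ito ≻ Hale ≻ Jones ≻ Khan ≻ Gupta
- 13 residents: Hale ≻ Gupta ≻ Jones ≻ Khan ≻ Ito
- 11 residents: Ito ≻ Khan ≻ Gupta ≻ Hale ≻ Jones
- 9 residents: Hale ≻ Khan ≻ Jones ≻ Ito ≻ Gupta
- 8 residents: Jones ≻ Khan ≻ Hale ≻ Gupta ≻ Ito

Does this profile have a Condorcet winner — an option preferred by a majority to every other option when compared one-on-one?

Yes

Head-to-head results (47 voters total):
Gupta vs Jones: Gupta wins 24–23.
Gupta vs Khan: Khan wins 34–13.
Gupta vs Ito: Ito wins 26–21.
Gupta vs Hale: Hale wins 36–11.
Jones vs Khan: Jones wins 27–20.
Jones vs Ito: Jones wins 30–17.
Jones vs Hale: Hale wins 39–8.
Khan vs Ito: Khan wins 30–17.
Khan vs Hale: Hale wins 28–19.
Ito vs Hale: Hale wins 30–17.
Hale beats each rival — Gupta (36–11), Jones (39–8), Khan (28–19), Ito (30–17) — so Hale is the Condorcet winner.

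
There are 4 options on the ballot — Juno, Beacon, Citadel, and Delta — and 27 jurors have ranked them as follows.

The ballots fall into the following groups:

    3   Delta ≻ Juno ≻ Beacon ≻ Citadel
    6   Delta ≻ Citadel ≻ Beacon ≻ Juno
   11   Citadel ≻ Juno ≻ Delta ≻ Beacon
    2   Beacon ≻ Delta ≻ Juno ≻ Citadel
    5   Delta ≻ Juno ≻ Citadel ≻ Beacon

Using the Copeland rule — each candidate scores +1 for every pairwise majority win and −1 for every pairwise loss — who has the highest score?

Pairwise results:
  Juno vs Beacon: Juno wins 19–8.
  Juno vs Citadel: Citadel wins 17–10.
  Juno vs Delta: Delta wins 16–11.
  Beacon vs Citadel: Citadel wins 22–5.
  Beacon vs Delta: Delta wins 25–2.
  Citadel vs Delta: Delta wins 16–11.
Copeland scores (wins − losses):
  Juno: 1 − 2 = -1
  Beacon: 0 − 3 = -3
  Citadel: 2 − 1 = 1
  Delta: 3 − 0 = 3
Delta has the best Copeland score.

Delta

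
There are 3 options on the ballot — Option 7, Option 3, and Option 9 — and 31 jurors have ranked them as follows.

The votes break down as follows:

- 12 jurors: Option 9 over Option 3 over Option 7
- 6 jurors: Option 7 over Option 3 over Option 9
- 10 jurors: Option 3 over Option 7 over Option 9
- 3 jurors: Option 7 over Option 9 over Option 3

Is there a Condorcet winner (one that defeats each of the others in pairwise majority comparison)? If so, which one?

Option 3

Head-to-head results (31 voters total):
Option 7 vs Option 3: Option 3 wins 22–9.
Option 7 vs Option 9: Option 7 wins 19–12.
Option 3 vs Option 9: Option 3 wins 16–15.
Option 3 beats each rival — Option 7 (22–9), Option 9 (16–15) — so Option 3 is the Condorcet winner.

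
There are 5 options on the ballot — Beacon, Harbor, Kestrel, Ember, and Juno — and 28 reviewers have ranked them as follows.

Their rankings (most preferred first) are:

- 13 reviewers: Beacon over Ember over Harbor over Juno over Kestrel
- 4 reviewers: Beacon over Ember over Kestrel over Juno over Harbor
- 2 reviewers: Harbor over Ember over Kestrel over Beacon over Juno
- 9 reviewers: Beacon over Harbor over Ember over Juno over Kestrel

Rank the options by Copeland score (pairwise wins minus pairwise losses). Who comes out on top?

Beacon

Pairwise results:
  Beacon vs Harbor: Beacon wins 26–2.
  Beacon vs Kestrel: Beacon wins 26–2.
  Beacon vs Ember: Beacon wins 26–2.
  Beacon vs Juno: Beacon wins 28–0.
  Harbor vs Kestrel: Harbor wins 24–4.
  Harbor vs Ember: Ember wins 17–11.
  Harbor vs Juno: Harbor wins 24–4.
  Kestrel vs Ember: Ember wins 28–0.
  Kestrel vs Juno: Juno wins 22–6.
  Ember vs Juno: Ember wins 28–0.
Copeland scores (wins − losses):
  Beacon: 4 − 0 = 4
  Harbor: 2 − 2 = 0
  Kestrel: 0 − 4 = -4
  Ember: 3 − 1 = 2
  Juno: 1 − 3 = -2
Beacon has the best Copeland score.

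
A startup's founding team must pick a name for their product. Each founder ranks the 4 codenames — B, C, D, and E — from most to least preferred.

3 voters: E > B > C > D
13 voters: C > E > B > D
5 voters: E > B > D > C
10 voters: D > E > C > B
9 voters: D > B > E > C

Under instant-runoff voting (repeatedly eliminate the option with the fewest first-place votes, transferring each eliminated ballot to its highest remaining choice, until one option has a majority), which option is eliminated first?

B

Round 1: D 19, C 13, E 8, B 0. B has the fewest and is eliminated.
Round 2: D 19, C 13, E 8. E has the fewest and is eliminated.
Round 3: D 24, C 16. D has a majority.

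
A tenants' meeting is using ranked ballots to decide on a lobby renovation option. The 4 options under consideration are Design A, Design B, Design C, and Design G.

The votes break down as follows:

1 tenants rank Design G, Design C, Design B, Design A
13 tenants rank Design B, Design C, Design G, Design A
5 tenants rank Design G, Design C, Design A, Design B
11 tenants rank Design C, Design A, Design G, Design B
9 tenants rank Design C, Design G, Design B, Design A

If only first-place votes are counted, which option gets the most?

First-place vote totals:
  Design A: 0
  Design B: 13
  Design C: 20
  Design G: 6
Design C has the most first-place votes.

Design C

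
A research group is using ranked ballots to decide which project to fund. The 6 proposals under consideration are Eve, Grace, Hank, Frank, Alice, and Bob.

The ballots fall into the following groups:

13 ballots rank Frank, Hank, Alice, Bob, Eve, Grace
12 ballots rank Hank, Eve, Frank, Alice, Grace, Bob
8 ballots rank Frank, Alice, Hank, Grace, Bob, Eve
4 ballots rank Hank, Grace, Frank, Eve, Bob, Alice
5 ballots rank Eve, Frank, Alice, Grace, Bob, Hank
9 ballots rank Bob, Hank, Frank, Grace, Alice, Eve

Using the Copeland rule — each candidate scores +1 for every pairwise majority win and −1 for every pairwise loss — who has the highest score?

Frank

Pairwise results:
  Eve vs Grace: Eve wins 30–21.
  Eve vs Hank: Hank wins 46–5.
  Eve vs Frank: Frank wins 34–17.
  Eve vs Alice: Alice wins 30–21.
  Eve vs Bob: Bob wins 30–21.
  Grace vs Hank: Hank wins 46–5.
  Grace vs Frank: Frank wins 47–4.
  Grace vs Alice: Alice wins 38–13.
  Grace vs Bob: Grace wins 29–22.
  Hank vs Frank: Frank wins 26–25.
  Hank vs Alice: Hank wins 38–13.
  Hank vs Bob: Hank wins 37–14.
  Frank vs Alice: Frank wins 51–0.
  Frank vs Bob: Frank wins 42–9.
  Alice vs Bob: Alice wins 38–13.
Copeland scores (wins − losses):
  Eve: 1 − 4 = -3
  Grace: 1 − 4 = -3
  Hank: 4 − 1 = 3
  Frank: 5 − 0 = 5
  Alice: 3 − 2 = 1
  Bob: 1 − 4 = -3
Frank has the best Copeland score.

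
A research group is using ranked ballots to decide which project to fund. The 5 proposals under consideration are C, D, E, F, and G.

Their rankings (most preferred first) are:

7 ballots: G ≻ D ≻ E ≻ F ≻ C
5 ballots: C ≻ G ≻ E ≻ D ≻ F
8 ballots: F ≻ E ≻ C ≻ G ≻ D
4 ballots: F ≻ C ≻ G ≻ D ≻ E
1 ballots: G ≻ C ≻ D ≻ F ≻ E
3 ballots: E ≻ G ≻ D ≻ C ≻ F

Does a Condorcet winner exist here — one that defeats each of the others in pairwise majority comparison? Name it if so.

None — there is no Condorcet winner

Head-to-head results (28 voters total):
C vs D: C wins 18–10.
C vs E: E wins 18–10.
C vs F: F wins 19–9.
C vs G: C wins 17–11.
D vs E: E wins 16–12.
D vs F: D wins 16–12.
D vs G: G wins 28–0.
E vs F: E wins 15–13.
E vs G: G wins 17–11.
F vs G: G wins 16–12.
No candidate beats all others: C beats D beats F beats C, a majority cycle.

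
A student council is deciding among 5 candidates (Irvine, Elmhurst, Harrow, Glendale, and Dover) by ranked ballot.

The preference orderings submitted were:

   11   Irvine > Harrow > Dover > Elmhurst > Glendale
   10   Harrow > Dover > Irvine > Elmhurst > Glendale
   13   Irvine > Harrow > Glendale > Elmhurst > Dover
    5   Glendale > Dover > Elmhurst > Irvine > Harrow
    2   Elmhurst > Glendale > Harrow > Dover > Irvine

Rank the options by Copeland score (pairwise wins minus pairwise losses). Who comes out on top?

Irvine

Pairwise results:
  Irvine vs Elmhurst: Irvine wins 34–7.
  Irvine vs Harrow: Irvine wins 29–12.
  Irvine vs Glendale: Irvine wins 34–7.
  Irvine vs Dover: Irvine wins 24–17.
  Elmhurst vs Harrow: Harrow wins 34–7.
  Elmhurst vs Glendale: Elmhurst wins 23–18.
  Elmhurst vs Dover: Dover wins 26–15.
  Harrow vs Glendale: Harrow wins 34–7.
  Harrow vs Dover: Harrow wins 36–5.
  Glendale vs Dover: Dover wins 21–20.
Copeland scores (wins − losses):
  Irvine: 4 − 0 = 4
  Elmhurst: 1 − 3 = -2
  Harrow: 3 − 1 = 2
  Glendale: 0 − 4 = -4
  Dover: 2 − 2 = 0
Irvine has the best Copeland score.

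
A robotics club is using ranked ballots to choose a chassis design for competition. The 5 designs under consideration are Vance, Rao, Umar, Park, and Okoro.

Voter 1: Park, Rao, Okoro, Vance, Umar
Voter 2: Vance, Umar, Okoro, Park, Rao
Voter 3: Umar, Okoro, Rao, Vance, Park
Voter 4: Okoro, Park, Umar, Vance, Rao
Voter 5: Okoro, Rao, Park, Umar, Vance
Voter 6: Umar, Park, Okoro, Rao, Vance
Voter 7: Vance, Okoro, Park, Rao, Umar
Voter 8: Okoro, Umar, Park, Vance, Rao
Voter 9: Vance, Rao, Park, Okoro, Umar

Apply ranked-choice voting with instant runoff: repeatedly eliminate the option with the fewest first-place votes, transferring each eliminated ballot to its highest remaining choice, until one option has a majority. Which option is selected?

Okoro

Round 1: Vance 3, Okoro 3, Umar 2, Park 1, Rao 0. Rao has the fewest and is eliminated.
Round 2: Vance 3, Okoro 3, Umar 2, Park 1. Park has the fewest and is eliminated.
Round 3: Okoro 4, Vance 3, Umar 2. Umar has the fewest and is eliminated.
Round 4: Okoro 6, Vance 3. Okoro has a majority.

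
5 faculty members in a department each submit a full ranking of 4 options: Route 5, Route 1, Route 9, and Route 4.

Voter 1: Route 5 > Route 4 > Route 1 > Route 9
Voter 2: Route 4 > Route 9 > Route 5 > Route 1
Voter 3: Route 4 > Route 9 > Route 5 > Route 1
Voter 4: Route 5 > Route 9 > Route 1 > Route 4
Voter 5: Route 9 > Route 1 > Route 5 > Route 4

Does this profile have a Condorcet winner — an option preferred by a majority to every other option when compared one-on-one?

Head-to-head results (5 voters total):
Route 5 vs Route 1: Route 5 wins 4–1.
Route 5 vs Route 9: Route 9 wins 3–2.
Route 5 vs Route 4: Route 5 wins 3–2.
Route 1 vs Route 9: Route 9 wins 4–1.
Route 1 vs Route 4: Route 4 wins 3–2.
Route 9 vs Route 4: Route 4 wins 3–2.
No candidate beats all others: Route 5 beats Route 4 beats Route 9 beats Route 5, a majority cycle.

No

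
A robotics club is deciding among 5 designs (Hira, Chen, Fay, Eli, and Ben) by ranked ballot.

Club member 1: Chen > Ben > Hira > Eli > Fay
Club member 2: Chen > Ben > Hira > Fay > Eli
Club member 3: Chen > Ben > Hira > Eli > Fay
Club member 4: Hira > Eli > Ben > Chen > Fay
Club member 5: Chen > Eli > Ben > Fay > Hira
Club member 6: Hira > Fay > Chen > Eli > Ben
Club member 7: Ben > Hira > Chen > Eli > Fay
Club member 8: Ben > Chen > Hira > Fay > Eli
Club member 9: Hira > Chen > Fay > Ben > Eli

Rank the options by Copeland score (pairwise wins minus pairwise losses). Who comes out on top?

Pairwise results:
  Hira vs Chen: Chen wins 5–4.
  Hira vs Fay: Hira wins 8–1.
  Hira vs Eli: Hira wins 8–1.
  Hira vs Ben: Ben wins 6–3.
  Chen vs Fay: Chen wins 8–1.
  Chen vs Eli: Chen wins 8–1.
  Chen vs Ben: Chen wins 6–3.
  Fay vs Eli: Eli wins 5–4.
  Fay vs Ben: Ben wins 7–2.
  Eli vs Ben: Ben wins 6–3.
Copeland scores (wins − losses):
  Hira: 2 − 2 = 0
  Chen: 4 − 0 = 4
  Fay: 0 − 4 = -4
  Eli: 1 − 3 = -2
  Ben: 3 − 1 = 2
Chen has the best Copeland score.

Chen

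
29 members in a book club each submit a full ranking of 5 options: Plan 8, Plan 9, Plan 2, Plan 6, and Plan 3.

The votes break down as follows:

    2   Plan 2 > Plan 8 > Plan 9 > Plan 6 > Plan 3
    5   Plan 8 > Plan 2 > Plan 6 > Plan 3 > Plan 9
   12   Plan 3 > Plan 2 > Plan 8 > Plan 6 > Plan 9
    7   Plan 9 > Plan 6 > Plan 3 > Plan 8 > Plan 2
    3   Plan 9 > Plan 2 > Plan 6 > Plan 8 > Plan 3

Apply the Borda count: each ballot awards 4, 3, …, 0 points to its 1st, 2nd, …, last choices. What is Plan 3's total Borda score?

Borda scores:
  Plan 8: 2·3 + 5·4 + 12·2 + 7·1 + 3·1 = 60
  Plan 9: 2·2 + 5·0 + 12·0 + 7·4 + 3·4 = 44
  Plan 2: 2·4 + 5·3 + 12·3 + 7·0 + 3·3 = 68
  Plan 6: 2·1 + 5·2 + 12·1 + 7·3 + 3·2 = 51
  Plan 3: 2·0 + 5·1 + 12·4 + 7·2 + 3·0 = 67

67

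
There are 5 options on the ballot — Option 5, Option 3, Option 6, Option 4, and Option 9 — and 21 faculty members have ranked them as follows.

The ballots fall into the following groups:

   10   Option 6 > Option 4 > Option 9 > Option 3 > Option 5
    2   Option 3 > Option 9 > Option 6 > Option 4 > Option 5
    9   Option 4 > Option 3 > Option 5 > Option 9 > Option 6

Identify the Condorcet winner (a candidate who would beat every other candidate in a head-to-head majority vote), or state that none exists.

No Condorcet winner

Head-to-head results (21 voters total):
Option 5 vs Option 3: Option 3 wins 21–0.
Option 5 vs Option 6: Option 6 wins 12–9.
Option 5 vs Option 4: Option 4 wins 21–0.
Option 5 vs Option 9: Option 9 wins 12–9.
Option 3 vs Option 6: Option 3 wins 11–10.
Option 3 vs Option 4: Option 4 wins 19–2.
Option 3 vs Option 9: Option 3 wins 11–10.
Option 6 vs Option 4: Option 6 wins 12–9.
Option 6 vs Option 9: Option 9 wins 11–10.
Option 4 vs Option 9: Option 4 wins 19–2.
No candidate beats all others: Option 3 beats Option 6 beats Option 4 beats Option 3, a majority cycle.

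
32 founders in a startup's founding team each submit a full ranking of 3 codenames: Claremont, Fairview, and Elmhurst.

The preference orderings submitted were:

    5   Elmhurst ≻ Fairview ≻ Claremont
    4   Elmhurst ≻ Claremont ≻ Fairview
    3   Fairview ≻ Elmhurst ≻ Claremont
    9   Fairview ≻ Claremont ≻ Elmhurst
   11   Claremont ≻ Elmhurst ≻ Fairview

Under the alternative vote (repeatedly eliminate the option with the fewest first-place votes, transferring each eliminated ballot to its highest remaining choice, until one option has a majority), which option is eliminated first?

Round 1: Fairview 12, Claremont 11, Elmhurst 9. Elmhurst has the fewest and is eliminated.
Round 2: Fairview 17, Claremont 15. Fairview has a majority.

Elmhurst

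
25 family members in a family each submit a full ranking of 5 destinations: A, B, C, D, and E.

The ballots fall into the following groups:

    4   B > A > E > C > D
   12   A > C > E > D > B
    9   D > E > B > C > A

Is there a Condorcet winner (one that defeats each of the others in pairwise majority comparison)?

No

Head-to-head results (25 voters total):
A vs B: B wins 13–12.
A vs C: A wins 16–9.
A vs D: A wins 16–9.
A vs E: A wins 16–9.
B vs C: B wins 13–12.
B vs D: D wins 21–4.
B vs E: E wins 21–4.
C vs D: C wins 16–9.
C vs E: E wins 13–12.
D vs E: E wins 16–9.
No candidate beats all others: A beats D beats B beats A, a majority cycle.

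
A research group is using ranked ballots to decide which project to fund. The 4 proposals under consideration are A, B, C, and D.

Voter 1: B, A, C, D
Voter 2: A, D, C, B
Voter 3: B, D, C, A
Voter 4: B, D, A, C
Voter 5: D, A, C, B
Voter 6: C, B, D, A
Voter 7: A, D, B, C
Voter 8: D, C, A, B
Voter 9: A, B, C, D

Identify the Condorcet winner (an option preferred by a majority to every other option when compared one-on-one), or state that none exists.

Head-to-head results (9 voters total):
A vs B: A wins 5–4.
A vs C: A wins 6–3.
A vs D: D wins 5–4.
B vs C: B wins 5–4.
B vs D: B wins 5–4.
C vs D: D wins 6–3.
No candidate beats all others: A beats B beats D beats A, a majority cycle.

No Condorcet winner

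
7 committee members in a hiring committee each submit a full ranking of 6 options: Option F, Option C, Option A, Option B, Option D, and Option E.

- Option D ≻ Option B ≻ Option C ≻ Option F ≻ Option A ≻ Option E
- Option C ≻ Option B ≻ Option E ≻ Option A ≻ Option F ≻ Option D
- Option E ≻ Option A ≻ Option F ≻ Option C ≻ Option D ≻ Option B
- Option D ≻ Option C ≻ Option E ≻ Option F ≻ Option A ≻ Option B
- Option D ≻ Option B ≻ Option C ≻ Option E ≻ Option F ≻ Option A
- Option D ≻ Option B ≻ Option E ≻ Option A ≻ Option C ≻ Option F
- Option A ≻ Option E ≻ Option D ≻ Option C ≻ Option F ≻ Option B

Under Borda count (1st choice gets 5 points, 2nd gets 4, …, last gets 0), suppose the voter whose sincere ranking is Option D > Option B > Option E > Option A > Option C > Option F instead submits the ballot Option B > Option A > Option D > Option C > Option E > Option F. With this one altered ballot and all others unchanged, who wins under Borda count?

Option D

Borda totals with the altered ballot: Option F 10, Option C 21, Option A 17, Option B 17, Option D 22, Option E 18.
The winner is unchanged: still Option D.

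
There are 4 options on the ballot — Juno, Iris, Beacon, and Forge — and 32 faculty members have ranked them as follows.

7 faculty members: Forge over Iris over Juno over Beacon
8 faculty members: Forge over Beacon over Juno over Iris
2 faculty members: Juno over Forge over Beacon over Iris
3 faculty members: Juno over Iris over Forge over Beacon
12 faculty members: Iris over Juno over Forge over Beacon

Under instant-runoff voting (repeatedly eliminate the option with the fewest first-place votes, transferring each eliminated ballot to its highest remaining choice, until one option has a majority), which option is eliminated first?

Beacon

Round 1: Forge 15, Iris 12, Juno 5, Beacon 0. Beacon has the fewest and is eliminated.
Round 2: Forge 15, Iris 12, Juno 5. Juno has the fewest and is eliminated.
Round 3: Forge 17, Iris 15. Forge has a majority.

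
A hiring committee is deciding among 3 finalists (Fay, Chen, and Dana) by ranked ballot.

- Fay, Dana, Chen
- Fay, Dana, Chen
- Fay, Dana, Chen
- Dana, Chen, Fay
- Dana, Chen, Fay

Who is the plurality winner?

Fay

First-place vote totals:
  Fay: 3
  Chen: 0
  Dana: 2
Fay has the most first-place votes.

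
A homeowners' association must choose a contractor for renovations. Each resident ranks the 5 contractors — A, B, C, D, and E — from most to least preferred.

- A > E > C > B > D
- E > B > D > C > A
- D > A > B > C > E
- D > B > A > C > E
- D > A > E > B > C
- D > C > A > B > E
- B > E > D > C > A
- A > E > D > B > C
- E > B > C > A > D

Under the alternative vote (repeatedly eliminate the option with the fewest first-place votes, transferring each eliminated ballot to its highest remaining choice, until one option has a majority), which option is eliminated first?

C

Round 1: D 4, A 2, E 2, B 1, C 0. C has the fewest and is eliminated.
Round 2: D 4, A 2, E 2, B 1. B has the fewest and is eliminated.
Round 3: D 4, E 3, A 2. A has the fewest and is eliminated.
Round 4: E 5, D 4. E has a majority.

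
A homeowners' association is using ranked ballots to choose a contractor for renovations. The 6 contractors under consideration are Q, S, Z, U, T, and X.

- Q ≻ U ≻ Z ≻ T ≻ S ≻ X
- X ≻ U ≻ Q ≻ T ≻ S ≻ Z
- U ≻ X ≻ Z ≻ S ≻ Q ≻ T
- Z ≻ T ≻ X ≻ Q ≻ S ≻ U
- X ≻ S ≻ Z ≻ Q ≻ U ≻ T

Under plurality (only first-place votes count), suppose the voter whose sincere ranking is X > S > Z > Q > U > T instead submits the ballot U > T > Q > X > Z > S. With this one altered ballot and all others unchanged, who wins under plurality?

U

First-place totals with the altered ballot: Q 1, S 0, Z 1, U 2, T 0, X 1.
The switch changes the winner from X to U.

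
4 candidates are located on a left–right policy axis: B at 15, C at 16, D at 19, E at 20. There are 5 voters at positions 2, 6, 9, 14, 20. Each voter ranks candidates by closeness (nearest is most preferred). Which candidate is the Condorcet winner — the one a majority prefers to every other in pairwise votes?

With single-peaked preferences on a line, the Condorcet winner is the candidate closest to the median voter.
The median voter (position 9) is closest to B at 15.
Check: B vs C — voters closer to B: 4 of 5.

B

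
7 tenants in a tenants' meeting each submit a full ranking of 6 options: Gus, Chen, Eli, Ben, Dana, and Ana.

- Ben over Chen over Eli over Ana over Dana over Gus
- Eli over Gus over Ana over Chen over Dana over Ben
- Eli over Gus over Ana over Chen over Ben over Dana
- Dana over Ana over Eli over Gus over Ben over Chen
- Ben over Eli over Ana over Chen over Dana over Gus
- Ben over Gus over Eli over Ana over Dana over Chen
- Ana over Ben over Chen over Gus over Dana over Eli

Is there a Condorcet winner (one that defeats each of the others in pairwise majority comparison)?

No

Head-to-head results (7 voters total):
Gus vs Chen: Gus wins 4–3.
Gus vs Eli: Eli wins 5–2.
Gus vs Ben: Ben wins 4–3.
Gus vs Dana: Gus wins 4–3.
Gus vs Ana: Ana wins 4–3.
Chen vs Eli: Eli wins 5–2.
Chen vs Ben: Ben wins 5–2.
Chen vs Dana: Chen wins 5–2.
Chen vs Ana: Ana wins 6–1.
Eli vs Ben: Ben wins 4–3.
Eli vs Dana: Eli wins 5–2.
Eli vs Ana: Eli wins 5–2.
Ben vs Dana: Ben wins 5–2.
Ben vs Ana: Ana wins 4–3.
Dana vs Ana: Ana wins 6–1.
No candidate beats all others: Eli beats Ana beats Ben beats Eli, a majority cycle.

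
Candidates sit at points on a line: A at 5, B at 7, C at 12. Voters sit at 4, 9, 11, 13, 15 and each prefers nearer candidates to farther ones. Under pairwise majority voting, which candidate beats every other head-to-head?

C

With single-peaked preferences on a line, the Condorcet winner is the candidate closest to the median voter.
The median voter (position 11) is closest to C at 12.
Check: C vs A — voters closer to C: 4 of 5.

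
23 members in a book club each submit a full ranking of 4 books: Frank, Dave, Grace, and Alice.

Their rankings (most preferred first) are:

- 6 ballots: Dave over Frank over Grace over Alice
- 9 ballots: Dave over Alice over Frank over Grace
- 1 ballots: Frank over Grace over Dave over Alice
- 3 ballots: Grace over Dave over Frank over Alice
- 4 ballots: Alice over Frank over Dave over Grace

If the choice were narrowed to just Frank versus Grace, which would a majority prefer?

Ballots ranking Frank above Grace: 6+9+1+4 = 20.
Ballots ranking Grace above Frank: 3.
Frank wins the head-to-head, 20–3.

Frank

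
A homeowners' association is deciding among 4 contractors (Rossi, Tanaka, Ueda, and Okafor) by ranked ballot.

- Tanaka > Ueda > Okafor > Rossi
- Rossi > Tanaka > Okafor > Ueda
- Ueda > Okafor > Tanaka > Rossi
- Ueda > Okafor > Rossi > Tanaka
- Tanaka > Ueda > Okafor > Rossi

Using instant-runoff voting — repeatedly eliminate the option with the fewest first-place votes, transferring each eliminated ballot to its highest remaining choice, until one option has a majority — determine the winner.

Tanaka

Round 1: Tanaka 2, Ueda 2, Rossi 1, Okafor 0. Okafor has the fewest and is eliminated.
Round 2: Tanaka 2, Ueda 2, Rossi 1. Rossi has the fewest and is eliminated.
Round 3: Tanaka 3, Ueda 2. Tanaka has a majority.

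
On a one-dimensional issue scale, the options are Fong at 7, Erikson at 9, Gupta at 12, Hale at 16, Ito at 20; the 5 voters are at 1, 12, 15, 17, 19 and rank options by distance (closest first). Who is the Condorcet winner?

With single-peaked preferences on a line, the Condorcet winner is the candidate closest to the median voter.
The median voter (position 15) is closest to Hale at 16.
Check: Hale vs Ito — voters closer to Hale: 4 of 5.

Hale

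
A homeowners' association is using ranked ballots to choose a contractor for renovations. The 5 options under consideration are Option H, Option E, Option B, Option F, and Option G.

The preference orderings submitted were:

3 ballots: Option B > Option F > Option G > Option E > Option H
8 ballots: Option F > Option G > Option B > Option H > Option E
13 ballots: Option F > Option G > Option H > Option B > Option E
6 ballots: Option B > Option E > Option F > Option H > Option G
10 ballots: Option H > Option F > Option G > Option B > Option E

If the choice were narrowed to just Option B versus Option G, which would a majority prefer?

Ballots ranking Option B above Option G: 3+6 = 9.
Ballots ranking Option G above Option B: 8+13+10 = 31.
Option G wins the head-to-head, 31–9.

Option G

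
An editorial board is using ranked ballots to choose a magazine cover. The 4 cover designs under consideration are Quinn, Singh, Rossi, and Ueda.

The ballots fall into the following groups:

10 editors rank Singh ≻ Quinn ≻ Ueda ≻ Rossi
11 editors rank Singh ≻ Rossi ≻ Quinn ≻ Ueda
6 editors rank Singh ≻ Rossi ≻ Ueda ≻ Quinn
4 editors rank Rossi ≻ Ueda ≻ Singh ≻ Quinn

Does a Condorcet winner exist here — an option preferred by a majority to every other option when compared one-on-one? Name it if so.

Singh

Head-to-head results (31 voters total):
Quinn vs Singh: Singh wins 31–0.
Quinn vs Rossi: Rossi wins 21–10.
Quinn vs Ueda: Quinn wins 21–10.
Singh vs Rossi: Singh wins 27–4.
Singh vs Ueda: Singh wins 27–4.
Rossi vs Ueda: Rossi wins 21–10.
Singh beats each rival — Quinn (31–0), Rossi (27–4), Ueda (27–4) — so Singh is the Condorcet winner.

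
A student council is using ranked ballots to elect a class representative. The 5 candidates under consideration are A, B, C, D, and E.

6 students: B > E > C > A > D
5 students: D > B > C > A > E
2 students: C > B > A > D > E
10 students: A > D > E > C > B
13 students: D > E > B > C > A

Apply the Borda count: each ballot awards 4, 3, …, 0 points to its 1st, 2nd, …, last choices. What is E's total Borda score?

77

Borda scores:
  A: 6·1 + 5·1 + 2·2 + 10·4 + 13·0 = 55
  B: 6·4 + 5·3 + 2·3 + 10·0 + 13·2 = 71
  C: 6·2 + 5·2 + 2·4 + 10·1 + 13·1 = 53
  D: 6·0 + 5·4 + 2·1 + 10·3 + 13·4 = 104
  E: 6·3 + 5·0 + 2·0 + 10·2 + 13·3 = 77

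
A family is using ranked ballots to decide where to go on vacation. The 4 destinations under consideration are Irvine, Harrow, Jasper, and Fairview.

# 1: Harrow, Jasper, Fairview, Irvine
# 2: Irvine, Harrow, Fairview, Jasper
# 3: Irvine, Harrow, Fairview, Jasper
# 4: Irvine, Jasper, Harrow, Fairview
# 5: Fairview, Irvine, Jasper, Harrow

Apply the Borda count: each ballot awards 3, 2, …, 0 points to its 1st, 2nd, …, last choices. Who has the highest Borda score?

Borda scores:
  Irvine: 0 + 3 + 3 + 3 + 2 = 11
  Harrow: 3 + 2 + 2 + 1 + 0 = 8
  Jasper: 2 + 0 + 0 + 2 + 1 = 5
  Fairview: 1 + 1 + 1 + 0 + 3 = 6
Irvine has the highest total.

Irvine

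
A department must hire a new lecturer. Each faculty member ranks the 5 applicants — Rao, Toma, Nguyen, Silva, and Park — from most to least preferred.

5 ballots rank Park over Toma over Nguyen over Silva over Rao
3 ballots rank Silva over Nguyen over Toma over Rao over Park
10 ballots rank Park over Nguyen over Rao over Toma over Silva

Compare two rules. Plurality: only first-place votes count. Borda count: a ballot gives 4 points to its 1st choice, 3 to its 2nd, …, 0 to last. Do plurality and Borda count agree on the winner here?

Yes

Plurality first-place counts: Rao 0, Toma 0, Nguyen 0, Silva 3, Park 15 → Park.
Borda totals: Rao 23, Toma 31, Nguyen 49, Silva 17, Park 60 → Park.
The two rules agree on Park.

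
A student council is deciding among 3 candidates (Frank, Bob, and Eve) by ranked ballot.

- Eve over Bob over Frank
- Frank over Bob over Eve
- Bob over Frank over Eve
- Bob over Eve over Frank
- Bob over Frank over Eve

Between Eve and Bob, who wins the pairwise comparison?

Bob

Ballots ranking Eve above Bob: 1.
Ballots ranking Bob above Eve: 4.
Bob wins the head-to-head, 4–1.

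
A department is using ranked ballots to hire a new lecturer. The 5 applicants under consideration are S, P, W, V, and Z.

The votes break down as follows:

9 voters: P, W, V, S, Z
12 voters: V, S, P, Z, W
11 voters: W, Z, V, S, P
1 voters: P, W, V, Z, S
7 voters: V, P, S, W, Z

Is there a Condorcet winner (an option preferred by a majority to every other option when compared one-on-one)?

Head-to-head results (40 voters total):
S vs P: S wins 23–17.
S vs W: W wins 21–19.
S vs V: V wins 40–0.
S vs Z: S wins 28–12.
P vs W: P wins 29–11.
P vs V: V wins 30–10.
P vs Z: P wins 29–11.
W vs V: W wins 21–19.
W vs Z: W wins 28–12.
V vs Z: V wins 29–11.
No candidate beats all others: S beats P beats W beats S, a majority cycle.

No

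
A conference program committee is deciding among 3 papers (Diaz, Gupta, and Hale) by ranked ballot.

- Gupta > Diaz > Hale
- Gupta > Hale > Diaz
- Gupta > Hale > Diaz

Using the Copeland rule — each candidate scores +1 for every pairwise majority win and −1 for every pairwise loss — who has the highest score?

Gupta

Pairwise results:
  Diaz vs Gupta: Gupta wins 3–0.
  Diaz vs Hale: Hale wins 2–1.
  Gupta vs Hale: Gupta wins 3–0.
Copeland scores (wins − losses):
  Diaz: 0 − 2 = -2
  Gupta: 2 − 0 = 2
  Hale: 1 − 1 = 0
Gupta has the best Copeland score.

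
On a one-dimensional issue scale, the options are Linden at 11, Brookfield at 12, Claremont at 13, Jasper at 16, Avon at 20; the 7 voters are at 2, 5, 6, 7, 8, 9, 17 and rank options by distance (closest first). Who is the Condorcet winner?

Linden

With single-peaked preferences on a line, the Condorcet winner is the candidate closest to the median voter.
The median voter (position 7) is closest to Linden at 11.
Check: Linden vs Jasper — voters closer to Linden: 6 of 7.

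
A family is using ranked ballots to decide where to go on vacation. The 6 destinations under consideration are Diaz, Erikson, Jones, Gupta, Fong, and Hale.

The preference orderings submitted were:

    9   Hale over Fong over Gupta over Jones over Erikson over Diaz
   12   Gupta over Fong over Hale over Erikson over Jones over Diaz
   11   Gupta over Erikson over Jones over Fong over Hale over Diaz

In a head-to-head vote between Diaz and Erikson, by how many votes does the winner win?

32

Ballots ranking Diaz above Erikson: 0.
Ballots ranking Erikson above Diaz: 9+12+11 = 32.
Erikson wins 32–0, a margin of 32.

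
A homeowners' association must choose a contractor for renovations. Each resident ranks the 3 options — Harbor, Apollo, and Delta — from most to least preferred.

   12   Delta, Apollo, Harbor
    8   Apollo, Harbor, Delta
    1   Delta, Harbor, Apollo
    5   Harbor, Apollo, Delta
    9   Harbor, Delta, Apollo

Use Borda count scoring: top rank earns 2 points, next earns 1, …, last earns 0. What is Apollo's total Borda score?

33

Borda scores:
  Harbor: 12·0 + 8·1 + 1 + 5·2 + 9·2 = 37
  Apollo: 12·1 + 8·2 + 0 + 5·1 + 9·0 = 33
  Delta: 12·2 + 8·0 + 2 + 5·0 + 9·1 = 35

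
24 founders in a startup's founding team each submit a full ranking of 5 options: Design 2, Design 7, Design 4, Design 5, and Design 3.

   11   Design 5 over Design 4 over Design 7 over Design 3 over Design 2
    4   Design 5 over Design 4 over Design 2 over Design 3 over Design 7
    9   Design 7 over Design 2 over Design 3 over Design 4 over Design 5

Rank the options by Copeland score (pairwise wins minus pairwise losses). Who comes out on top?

Pairwise results:
  Design 2 vs Design 7: Design 7 wins 20–4.
  Design 2 vs Design 4: Design 4 wins 15–9.
  Design 2 vs Design 5: Design 5 wins 15–9.
  Design 2 vs Design 3: Design 2 wins 13–11.
  Design 7 vs Design 4: Design 4 wins 15–9.
  Design 7 vs Design 5: Design 5 wins 15–9.
  Design 7 vs Design 3: Design 7 wins 20–4.
  Design 4 vs Design 5: Design 5 wins 15–9.
  Design 4 vs Design 3: Design 4 wins 15–9.
  Design 5 vs Design 3: Design 5 wins 15–9.
Copeland scores (wins − losses):
  Design 2: 1 − 3 = -2
  Design 7: 2 − 2 = 0
  Design 4: 3 − 1 = 2
  Design 5: 4 − 0 = 4
  Design 3: 0 − 4 = -4
Design 5 has the best Copeland score.

Design 5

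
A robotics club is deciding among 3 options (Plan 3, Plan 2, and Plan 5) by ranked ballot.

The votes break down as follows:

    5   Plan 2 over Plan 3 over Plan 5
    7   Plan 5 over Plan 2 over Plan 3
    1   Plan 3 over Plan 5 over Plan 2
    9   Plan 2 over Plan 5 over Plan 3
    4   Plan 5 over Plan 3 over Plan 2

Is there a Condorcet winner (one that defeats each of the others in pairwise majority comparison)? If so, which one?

Plan 2

Head-to-head results (26 voters total):
Plan 3 vs Plan 2: Plan 2 wins 21–5.
Plan 3 vs Plan 5: Plan 5 wins 20–6.
Plan 2 vs Plan 5: Plan 2 wins 14–12.
Plan 2 beats each rival — Plan 3 (21–5), Plan 5 (14–12) — so Plan 2 is the Condorcet winner.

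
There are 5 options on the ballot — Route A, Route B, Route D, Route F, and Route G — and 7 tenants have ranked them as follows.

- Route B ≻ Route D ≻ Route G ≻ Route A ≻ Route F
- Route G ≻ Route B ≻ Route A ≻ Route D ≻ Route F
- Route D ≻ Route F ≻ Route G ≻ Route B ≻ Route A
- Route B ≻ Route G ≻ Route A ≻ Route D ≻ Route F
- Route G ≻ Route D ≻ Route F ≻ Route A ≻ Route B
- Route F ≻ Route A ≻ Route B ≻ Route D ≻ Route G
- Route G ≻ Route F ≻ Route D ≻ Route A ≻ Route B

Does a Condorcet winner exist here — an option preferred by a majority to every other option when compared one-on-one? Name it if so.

Head-to-head results (7 voters total):
Route A vs Route B: Route B wins 4–3.
Route A vs Route D: Route D wins 4–3.
Route A vs Route F: Route F wins 4–3.
Route A vs Route G: Route G wins 6–1.
Route B vs Route D: Route B wins 4–3.
Route B vs Route F: Route F wins 4–3.
Route B vs Route G: Route G wins 4–3.
Route D vs Route F: Route D wins 5–2.
Route D vs Route G: Route G wins 4–3.
Route F vs Route G: Route G wins 5–2.
Route G beats each rival — Route A (6–1), Route B (4–3), Route D (4–3), Route F (5–2) — so Route G is the Condorcet winner.

Route G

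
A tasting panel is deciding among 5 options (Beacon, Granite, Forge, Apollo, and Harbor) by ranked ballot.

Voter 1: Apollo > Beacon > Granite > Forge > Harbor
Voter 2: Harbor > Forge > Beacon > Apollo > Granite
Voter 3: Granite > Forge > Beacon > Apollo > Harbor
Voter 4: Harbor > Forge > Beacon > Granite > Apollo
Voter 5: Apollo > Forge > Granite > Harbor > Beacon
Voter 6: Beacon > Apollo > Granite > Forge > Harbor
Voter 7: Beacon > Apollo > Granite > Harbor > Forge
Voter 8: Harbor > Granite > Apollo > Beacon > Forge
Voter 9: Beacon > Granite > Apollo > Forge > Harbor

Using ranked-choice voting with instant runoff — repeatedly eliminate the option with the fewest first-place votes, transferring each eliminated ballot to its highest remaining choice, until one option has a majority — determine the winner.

Beacon

Round 1: Beacon 3, Harbor 3, Apollo 2, Granite 1, Forge 0. Forge has the fewest and is eliminated.
Round 2: Beacon 3, Harbor 3, Apollo 2, Granite 1. Granite has the fewest and is eliminated.
Round 3: Beacon 4, Harbor 3, Apollo 2. Apollo has the fewest and is eliminated.
Round 4: Beacon 5, Harbor 4. Beacon has a majority.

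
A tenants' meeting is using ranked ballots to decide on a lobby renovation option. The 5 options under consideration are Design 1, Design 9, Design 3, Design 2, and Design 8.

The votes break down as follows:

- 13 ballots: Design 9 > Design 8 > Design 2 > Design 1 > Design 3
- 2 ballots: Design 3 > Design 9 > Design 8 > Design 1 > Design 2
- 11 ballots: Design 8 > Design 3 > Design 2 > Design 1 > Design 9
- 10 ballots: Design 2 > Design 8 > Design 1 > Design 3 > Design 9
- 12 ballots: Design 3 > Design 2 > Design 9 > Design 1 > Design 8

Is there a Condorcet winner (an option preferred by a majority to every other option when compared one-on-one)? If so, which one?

Head-to-head results (48 voters total):
Design 1 vs Design 9: Design 9 wins 27–21.
Design 1 vs Design 3: Design 3 wins 25–23.
Design 1 vs Design 2: Design 2 wins 46–2.
Design 1 vs Design 8: Design 8 wins 36–12.
Design 9 vs Design 3: Design 3 wins 35–13.
Design 9 vs Design 2: Design 2 wins 33–15.
Design 9 vs Design 8: Design 9 wins 27–21.
Design 3 vs Design 2: Design 3 wins 25–23.
Design 3 vs Design 8: Design 8 wins 34–14.
Design 2 vs Design 8: Design 8 wins 26–22.
No candidate beats all others: Design 9 beats Design 8 beats Design 3 beats Design 9, a majority cycle.

No Condorcet winner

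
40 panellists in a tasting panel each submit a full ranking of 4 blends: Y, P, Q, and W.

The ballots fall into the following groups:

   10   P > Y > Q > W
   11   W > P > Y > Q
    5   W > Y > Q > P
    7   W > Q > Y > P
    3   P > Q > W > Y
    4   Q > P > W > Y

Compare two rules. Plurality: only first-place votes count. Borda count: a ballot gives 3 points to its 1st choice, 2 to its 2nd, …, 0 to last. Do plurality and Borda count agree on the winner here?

Yes

Plurality first-place counts: Y 0, P 13, Q 4, W 23 → W.
Borda totals: Y 48, P 69, Q 47, W 76 → W.
The two rules agree on W.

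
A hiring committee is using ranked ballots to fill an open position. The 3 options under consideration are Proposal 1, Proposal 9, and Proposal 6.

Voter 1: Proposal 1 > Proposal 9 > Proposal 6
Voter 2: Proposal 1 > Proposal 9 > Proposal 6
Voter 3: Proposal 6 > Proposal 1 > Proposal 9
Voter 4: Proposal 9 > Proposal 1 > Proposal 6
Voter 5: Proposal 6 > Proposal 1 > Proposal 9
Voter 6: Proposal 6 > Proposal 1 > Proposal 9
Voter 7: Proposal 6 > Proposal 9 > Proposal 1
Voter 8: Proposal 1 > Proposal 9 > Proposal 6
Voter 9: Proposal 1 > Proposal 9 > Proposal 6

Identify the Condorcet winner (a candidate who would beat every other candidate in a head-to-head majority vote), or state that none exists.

Proposal 1

Head-to-head results (9 voters total):
Proposal 1 vs Proposal 9: Proposal 1 wins 7–2.
Proposal 1 vs Proposal 6: Proposal 1 wins 5–4.
Proposal 9 vs Proposal 6: Proposal 9 wins 5–4.
Proposal 1 beats each rival — Proposal 9 (7–2), Proposal 6 (5–4) — so Proposal 1 is the Condorcet winner.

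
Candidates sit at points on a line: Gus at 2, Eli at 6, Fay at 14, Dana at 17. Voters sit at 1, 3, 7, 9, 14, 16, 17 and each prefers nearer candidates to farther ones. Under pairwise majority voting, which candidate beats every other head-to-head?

Eli

With single-peaked preferences on a line, the Condorcet winner is the candidate closest to the median voter.
The median voter (position 9) is closest to Eli at 6.
Check: Eli vs Dana — voters closer to Eli: 4 of 7.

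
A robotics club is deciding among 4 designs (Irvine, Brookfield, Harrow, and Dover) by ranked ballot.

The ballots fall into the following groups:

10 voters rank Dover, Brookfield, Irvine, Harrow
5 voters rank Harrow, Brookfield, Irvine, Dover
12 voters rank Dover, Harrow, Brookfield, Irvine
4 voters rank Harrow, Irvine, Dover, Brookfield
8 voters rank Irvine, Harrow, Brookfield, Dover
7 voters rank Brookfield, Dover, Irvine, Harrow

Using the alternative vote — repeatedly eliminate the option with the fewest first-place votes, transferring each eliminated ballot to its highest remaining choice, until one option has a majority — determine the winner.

Dover

Round 1: Dover 22, Harrow 9, Irvine 8, Brookfield 7. Brookfield has the fewest and is eliminated.
Round 2: Dover 29, Harrow 9, Irvine 8. Dover has a majority.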